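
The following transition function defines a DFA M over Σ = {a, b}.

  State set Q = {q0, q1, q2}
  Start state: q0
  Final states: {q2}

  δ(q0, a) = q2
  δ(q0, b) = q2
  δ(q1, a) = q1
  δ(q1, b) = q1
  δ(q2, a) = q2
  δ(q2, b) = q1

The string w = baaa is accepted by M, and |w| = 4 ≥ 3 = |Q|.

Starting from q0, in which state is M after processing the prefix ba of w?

Run of M on the first 2 characters of w = b a:
  step 0: q0  (start)
  step 1: q2  (read b: q0→q2)
  step 2: q2  (read a: q2→q2)

After reading 2 characters, M is in state q2.
(This kind of state-tracing is the core of the pumping-lemma construction: with 3 states, pigeonhole forces a repeat within the first 3 steps.)

q2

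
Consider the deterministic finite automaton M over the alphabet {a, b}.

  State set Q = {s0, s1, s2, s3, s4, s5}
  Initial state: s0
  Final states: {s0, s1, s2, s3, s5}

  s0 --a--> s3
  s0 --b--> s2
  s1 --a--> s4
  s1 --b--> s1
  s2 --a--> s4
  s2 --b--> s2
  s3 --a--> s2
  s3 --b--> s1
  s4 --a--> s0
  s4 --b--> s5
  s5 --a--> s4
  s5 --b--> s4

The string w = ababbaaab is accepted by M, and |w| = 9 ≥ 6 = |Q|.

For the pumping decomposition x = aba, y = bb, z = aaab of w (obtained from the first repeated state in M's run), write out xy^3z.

xy^3z = aba·bb·bb·bb·aaab = ababbbbbbaaab.
Reading y = bb takes M from s4 back to s4, so after x·y·y·y the machine is still in s4, and z then leads to the accepting state s2. Hence ababbbbbbaaab ∈ L(M).

ababbbbbbaaab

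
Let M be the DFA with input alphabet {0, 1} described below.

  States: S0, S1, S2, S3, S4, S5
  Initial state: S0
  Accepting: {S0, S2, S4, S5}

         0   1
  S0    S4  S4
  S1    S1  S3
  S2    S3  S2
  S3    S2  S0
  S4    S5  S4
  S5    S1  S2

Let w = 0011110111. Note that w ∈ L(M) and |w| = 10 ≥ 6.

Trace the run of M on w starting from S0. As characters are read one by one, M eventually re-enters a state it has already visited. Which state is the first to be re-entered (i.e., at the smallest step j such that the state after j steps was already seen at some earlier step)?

State sequence: S0 -0-> S4 -0-> S5 -1-> S2 -1-> S2 -1-> S2 -1-> S2 -0-> S3 -1-> S0 -1-> S4 -1-> S4
First repeat at step 4: S2 was already visited.

The earliest repeat is at step j = 4: M is in S2, which it already visited at step i = 3.
With |Q| = 6, pigeonhole forces a state repeat no later than step 6; the substring read between the first and second visits to that state can be pumped.

S2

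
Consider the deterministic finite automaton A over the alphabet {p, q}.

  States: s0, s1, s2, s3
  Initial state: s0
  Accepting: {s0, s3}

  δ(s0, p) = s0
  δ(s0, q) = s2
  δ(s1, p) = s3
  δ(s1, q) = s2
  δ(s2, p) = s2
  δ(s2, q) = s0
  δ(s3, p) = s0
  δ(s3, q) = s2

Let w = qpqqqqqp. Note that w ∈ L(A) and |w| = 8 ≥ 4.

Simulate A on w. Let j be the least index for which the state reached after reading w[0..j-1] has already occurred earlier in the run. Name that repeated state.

s2

Run of A on w = q p q q q q q p:
  step 0: s0  (start)
  step 1: s2  (read q: s0→s2)
  step 2: s2  (read p: s2→s2)   ← first repeat (s2 seen earlier)
  step 3: s0  (read q: s2→s0)
  step 4: s2  (read q: s0→s2)
  step 5: s0  (read q: s2→s0)
  step 6: s2  (read q: s0→s2)
  step 7: s0  (read q: s2→s0)
  step 8: s0  (read p: s0→s0)

The earliest repeat is at step j = 2: A is in s2, which it already visited at step i = 1.
With |Q| = 4, pigeonhole forces a state repeat no later than step 4; the substring read between the first and second visits to that state can be pumped.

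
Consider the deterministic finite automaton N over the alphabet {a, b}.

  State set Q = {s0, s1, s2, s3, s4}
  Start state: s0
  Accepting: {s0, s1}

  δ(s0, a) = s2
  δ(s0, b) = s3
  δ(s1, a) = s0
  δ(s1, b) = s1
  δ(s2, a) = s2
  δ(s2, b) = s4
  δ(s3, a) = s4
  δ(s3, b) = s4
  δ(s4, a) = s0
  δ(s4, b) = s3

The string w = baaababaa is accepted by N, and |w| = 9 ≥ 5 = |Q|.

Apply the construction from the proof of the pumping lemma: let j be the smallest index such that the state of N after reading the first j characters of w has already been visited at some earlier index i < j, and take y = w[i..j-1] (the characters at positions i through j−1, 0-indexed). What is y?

Run of N on w = b a a a b a b a a:
  step 0: s0  (start)
  step 1: s3  (read b: s0→s3)
  step 2: s4  (read a: s3→s4)
  step 3: s0  (read a: s4→s0)   ← first repeat (s0 seen earlier)
  step 4: s2  (read a: s0→s2)
  step 5: s4  (read b: s2→s4)
  step 6: s0  (read a: s4→s0)
  step 7: s3  (read b: s0→s3)
  step 8: s4  (read a: s3→s4)
  step 9: s0  (read a: s4→s0)

So i = 0, j = 3, giving x = w[0:0] = ε, y = w[0:3] = baa, z = w[3:9] = ababaa.
Check: |xy| = 3 ≤ 5 and |y| = 3 ≥ 1. Reading y takes N from s0 back to s0, so every xyⁱz is accepted.
The DFA has 5 states, so the proof of the pumping lemma guarantees a repeated state among the first 5+1 visited; the segment between the two visits is the pumpable y.

baa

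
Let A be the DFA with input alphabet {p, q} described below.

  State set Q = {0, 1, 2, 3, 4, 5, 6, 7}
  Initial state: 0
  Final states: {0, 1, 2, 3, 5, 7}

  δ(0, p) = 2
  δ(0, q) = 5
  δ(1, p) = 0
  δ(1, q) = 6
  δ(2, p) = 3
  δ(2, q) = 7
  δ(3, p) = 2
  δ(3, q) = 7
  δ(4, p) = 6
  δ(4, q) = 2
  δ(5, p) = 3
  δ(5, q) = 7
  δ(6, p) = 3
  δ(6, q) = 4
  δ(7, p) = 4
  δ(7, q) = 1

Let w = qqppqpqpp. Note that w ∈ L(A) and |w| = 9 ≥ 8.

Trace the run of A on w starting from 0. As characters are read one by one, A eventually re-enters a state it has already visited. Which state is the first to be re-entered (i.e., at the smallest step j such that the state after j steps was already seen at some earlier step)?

Run of A on w = q q p p q p q p p:
  step 0: 0  (start)
  step 1: 5  (read q: 0→5)
  step 2: 7  (read q: 5→7)
  step 3: 4  (read p: 7→4)
  step 4: 6  (read p: 4→6)
  step 5: 4  (read q: 6→4)   ← first repeat (4 seen earlier)
  step 6: 6  (read p: 4→6)
  step 7: 4  (read q: 6→4)
  step 8: 6  (read p: 4→6)
  step 9: 3  (read p: 6→3)

The earliest repeat is at step j = 5: A is in 4, which it already visited at step i = 3.

4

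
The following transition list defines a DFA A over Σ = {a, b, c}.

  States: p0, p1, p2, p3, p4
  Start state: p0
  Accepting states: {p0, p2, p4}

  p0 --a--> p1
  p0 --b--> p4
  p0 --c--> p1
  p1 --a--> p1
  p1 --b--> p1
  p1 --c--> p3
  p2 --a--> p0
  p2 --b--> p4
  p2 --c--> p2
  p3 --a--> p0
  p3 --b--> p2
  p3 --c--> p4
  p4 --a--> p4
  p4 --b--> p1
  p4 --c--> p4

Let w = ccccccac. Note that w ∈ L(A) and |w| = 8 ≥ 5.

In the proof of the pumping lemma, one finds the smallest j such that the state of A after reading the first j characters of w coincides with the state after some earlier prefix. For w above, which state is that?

State sequence: p0 -c-> p1 -c-> p3 -c-> p4 -c-> p4 -c-> p4 -c-> p4 -a-> p4 -c-> p4
First repeat at step 4: p4 was already visited.

The earliest repeat is at step j = 4: A is in p4, which it already visited at step i = 3.
Since A has 5 states, any run of length ≥ 5 visits 5+1 states, so by pigeonhole some state repeats within the first 5 steps — that repeat gives the pumpable loop.

p4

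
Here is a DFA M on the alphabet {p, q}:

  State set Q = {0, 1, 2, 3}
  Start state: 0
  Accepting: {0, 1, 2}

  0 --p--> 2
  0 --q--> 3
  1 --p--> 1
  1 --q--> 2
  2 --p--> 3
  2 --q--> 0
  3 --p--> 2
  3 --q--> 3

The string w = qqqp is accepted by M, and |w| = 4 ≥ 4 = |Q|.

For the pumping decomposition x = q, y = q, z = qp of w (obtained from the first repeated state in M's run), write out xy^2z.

xy^2z = q·q·q·qp = qqqqp.
Reading y = q takes M from 3 back to 3, so after x·y·y the machine is still in 3, and z then leads to the accepting state 2. Hence qqqqp ∈ L(M).

qqqqp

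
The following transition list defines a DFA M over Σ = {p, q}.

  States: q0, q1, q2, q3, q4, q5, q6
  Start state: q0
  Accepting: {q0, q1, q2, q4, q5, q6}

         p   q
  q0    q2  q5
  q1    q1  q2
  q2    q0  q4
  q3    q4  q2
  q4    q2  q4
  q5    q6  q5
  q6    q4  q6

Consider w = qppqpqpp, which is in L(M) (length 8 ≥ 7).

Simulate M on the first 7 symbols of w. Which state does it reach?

State sequence: q0 -q-> q5 -p-> q6 -p-> q4 -q-> q4 -p-> q2 -q-> q4 -p-> q2

After reading 7 characters, M is in state q2.
(This kind of state-tracing is the core of the pumping-lemma construction: with 7 states, pigeonhole forces a repeat within the first 7 steps.)

q2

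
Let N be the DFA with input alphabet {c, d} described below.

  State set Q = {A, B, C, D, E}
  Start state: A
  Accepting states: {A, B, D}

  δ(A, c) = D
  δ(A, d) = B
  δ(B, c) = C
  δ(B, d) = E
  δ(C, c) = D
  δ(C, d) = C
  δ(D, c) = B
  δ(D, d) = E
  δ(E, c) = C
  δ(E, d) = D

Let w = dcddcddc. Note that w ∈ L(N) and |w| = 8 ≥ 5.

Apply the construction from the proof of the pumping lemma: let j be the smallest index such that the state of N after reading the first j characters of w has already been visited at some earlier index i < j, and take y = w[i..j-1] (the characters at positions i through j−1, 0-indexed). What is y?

d

State sequence: A -d-> B -c-> C -d-> C -d-> C -c-> D -d-> E -d-> D -c-> B
First repeat at step 3: C was already visited.

So i = 2, j = 3, giving x = w[0:2] = dc, y = w[2:3] = d, z = w[3:8] = dcddc.
Check: |xy| = 3 ≤ 5 and |y| = 1 ≥ 1. Reading y takes N from C back to C, so every xyⁱz is accepted.
Since N has 5 states, any run of length ≥ 5 visits 5+1 states, so by pigeonhole some state repeats within the first 5 steps — that repeat gives the pumpable loop.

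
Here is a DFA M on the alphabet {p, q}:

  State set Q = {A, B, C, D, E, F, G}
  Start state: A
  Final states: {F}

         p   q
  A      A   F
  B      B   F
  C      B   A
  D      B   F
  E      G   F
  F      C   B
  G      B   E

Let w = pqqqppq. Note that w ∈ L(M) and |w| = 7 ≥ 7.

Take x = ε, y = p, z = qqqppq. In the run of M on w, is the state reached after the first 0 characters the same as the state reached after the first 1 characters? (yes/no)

State sequence: A -p-> A

After x (step 0): A. After xy (step 1): A.
They match, so y = p drives M around a cycle from A back to itself; pumping y any number of times keeps M in A before reading z, and xyⁱz ∈ L(M) for every i ≥ 0.

yes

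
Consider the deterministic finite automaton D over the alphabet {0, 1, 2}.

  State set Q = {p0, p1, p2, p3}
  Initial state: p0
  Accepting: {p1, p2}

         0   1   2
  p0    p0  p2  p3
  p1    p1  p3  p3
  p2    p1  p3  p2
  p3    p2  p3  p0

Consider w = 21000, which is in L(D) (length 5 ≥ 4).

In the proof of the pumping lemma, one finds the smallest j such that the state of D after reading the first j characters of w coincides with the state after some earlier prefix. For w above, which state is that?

State sequence: p0 -2-> p3 -1-> p3 -0-> p2 -0-> p1 -0-> p1
First repeat at step 2: p3 was already visited.

The earliest repeat is at step j = 2: D is in p3, which it already visited at step i = 1.
The DFA has 4 states, so the proof of the pumping lemma guarantees a repeated state among the first 4+1 visited; the segment between the two visits is the pumpable y.

p3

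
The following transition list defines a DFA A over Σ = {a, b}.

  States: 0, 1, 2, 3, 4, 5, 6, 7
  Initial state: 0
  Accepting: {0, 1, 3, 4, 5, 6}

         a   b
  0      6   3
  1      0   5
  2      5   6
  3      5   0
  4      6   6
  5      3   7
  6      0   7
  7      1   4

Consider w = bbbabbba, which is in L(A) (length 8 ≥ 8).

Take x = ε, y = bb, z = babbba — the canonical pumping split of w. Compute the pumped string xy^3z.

bbbbbbbabbba

xy^3z = ε·bb·bb·bb·babbba = bbbbbbbabbba.
Reading y = bb takes A from 0 back to 0, so after x·y·y·y the machine is still in 0, and z then leads to the accepting state 0. Hence bbbbbbbabbba ∈ L(A).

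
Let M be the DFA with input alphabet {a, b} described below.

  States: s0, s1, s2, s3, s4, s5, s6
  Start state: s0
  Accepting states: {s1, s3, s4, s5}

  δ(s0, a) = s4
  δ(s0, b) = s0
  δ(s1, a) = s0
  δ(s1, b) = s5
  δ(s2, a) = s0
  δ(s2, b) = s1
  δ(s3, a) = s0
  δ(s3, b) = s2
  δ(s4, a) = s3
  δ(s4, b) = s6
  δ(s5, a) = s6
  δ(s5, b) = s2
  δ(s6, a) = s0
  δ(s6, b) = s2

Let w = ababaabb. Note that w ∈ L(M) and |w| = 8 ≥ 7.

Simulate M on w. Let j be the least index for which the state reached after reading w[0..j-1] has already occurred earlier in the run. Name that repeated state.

Run of M on w = a b a b a a b b:
  step 0: s0  (start)
  step 1: s4  (read a: s0→s4)
  step 2: s6  (read b: s4→s6)
  step 3: s0  (read a: s6→s0)   ← first repeat (s0 seen earlier)
  step 4: s0  (read b: s0→s0)
  step 5: s4  (read a: s0→s4)
  step 6: s3  (read a: s4→s3)
  step 7: s2  (read b: s3→s2)
  step 8: s1  (read b: s2→s1)

The earliest repeat is at step j = 3: M is in s0, which it already visited at step i = 0.
With |Q| = 7, pigeonhole forces a state repeat no later than step 7; the substring read between the first and second visits to that state can be pumped.

s0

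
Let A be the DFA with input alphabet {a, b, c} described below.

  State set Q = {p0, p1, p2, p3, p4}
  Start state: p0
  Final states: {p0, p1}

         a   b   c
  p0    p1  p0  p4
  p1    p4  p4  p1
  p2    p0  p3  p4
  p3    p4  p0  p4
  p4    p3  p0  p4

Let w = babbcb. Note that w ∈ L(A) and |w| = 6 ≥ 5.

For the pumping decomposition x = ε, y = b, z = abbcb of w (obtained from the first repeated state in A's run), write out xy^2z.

bbabbcb

xy^2z = ε·b·b·abbcb = bbabbcb.
Reading y = b takes A from p0 back to p0, so after x·y·y the machine is still in p0, and z then leads to the accepting state p0. Hence bbabbcb ∈ L(A).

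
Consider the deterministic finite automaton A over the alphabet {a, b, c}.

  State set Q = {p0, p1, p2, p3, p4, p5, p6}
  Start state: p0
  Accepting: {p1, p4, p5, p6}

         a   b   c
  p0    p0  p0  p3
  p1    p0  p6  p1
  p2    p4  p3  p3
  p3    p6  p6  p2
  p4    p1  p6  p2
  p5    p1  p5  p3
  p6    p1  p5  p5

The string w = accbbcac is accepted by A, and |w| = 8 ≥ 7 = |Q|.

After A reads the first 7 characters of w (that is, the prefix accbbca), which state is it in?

p1

Run of A on the first 7 characters of w = a c c b b c a:
  step 0: p0  (start)
  step 1: p0  (read a: p0→p0)
  step 2: p3  (read c: p0→p3)
  step 3: p2  (read c: p3→p2)
  step 4: p3  (read b: p2→p3)
  step 5: p6  (read b: p3→p6)
  step 6: p5  (read c: p6→p5)
  step 7: p1  (read a: p5→p1)

After reading 7 characters, A is in state p1.
(This kind of state-tracing is the core of the pumping-lemma construction: with 7 states, pigeonhole forces a repeat within the first 7 steps.)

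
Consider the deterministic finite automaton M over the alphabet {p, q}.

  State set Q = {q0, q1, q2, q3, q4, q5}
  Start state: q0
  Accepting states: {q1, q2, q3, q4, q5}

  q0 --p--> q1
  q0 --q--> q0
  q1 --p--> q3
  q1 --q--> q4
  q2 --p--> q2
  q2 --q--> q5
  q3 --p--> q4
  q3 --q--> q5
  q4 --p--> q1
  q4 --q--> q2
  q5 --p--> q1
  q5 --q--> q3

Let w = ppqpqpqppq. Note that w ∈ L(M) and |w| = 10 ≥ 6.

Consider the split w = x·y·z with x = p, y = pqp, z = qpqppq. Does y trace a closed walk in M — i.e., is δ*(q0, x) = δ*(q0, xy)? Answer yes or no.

yes

State sequence: q0 -p-> q1 -p-> q3 -q-> q5 -p-> q1

After x (step 1): q1. After xy (step 4): q1.
They match, so y = pqp drives M around a cycle from q1 back to itself; pumping y any number of times keeps M in q1 before reading z, and xyⁱz ∈ L(M) for every i ≥ 0.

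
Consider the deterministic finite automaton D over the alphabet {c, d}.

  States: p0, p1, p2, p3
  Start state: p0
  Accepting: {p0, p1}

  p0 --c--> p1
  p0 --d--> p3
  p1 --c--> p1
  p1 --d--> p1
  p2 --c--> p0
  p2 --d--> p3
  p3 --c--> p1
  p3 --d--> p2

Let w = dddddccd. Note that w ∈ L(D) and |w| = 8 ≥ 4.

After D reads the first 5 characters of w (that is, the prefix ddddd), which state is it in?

State sequence: p0 -d-> p3 -d-> p2 -d-> p3 -d-> p2 -d-> p3

After reading 5 characters, D is in state p3.
(This kind of state-tracing is the core of the pumping-lemma construction: with 4 states, pigeonhole forces a repeat within the first 4 steps.)

p3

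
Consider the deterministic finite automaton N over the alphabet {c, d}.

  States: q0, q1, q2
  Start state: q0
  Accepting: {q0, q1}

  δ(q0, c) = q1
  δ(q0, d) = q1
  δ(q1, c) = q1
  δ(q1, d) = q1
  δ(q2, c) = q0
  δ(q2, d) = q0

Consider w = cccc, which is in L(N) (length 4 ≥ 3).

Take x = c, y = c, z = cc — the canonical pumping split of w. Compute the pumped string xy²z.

xy^2z = c·c·c·cc = ccccc.
Reading y = c takes N from q1 back to q1, so after x·y·y the machine is still in q1, and z then leads to the accepting state q1. Hence ccccc ∈ L(N).

ccccc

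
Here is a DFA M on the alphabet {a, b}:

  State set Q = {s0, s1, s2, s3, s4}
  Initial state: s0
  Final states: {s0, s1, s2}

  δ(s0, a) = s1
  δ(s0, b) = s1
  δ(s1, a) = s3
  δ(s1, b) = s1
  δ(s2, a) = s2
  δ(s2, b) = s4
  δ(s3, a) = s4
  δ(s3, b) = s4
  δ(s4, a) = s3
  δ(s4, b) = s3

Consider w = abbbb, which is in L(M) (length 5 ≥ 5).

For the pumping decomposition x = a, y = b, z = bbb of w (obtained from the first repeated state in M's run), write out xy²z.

xy^2z = a·b·b·bbb = abbbbb.
Reading y = b takes M from s1 back to s1, so after x·y·y the machine is still in s1, and z then leads to the accepting state s1. Hence abbbbb ∈ L(M).

abbbbb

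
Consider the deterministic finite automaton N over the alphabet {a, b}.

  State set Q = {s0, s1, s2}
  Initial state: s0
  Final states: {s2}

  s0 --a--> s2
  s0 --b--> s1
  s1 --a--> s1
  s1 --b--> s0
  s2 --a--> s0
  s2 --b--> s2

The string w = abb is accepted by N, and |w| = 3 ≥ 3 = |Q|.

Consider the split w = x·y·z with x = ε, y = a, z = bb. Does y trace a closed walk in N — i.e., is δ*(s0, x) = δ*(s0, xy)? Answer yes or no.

Run of N on the first 1 characters of w = a:
  step 0: s0  (start)
  step 1: s2  (read a: s0→s2)

After x (step 0): s0. After xy (step 1): s2.
They differ (s0 ≠ s2), so y is not a cycle from the state after x; this split is not the one the pumping-lemma construction produces, and pumping y need not keep the string in L(N).

no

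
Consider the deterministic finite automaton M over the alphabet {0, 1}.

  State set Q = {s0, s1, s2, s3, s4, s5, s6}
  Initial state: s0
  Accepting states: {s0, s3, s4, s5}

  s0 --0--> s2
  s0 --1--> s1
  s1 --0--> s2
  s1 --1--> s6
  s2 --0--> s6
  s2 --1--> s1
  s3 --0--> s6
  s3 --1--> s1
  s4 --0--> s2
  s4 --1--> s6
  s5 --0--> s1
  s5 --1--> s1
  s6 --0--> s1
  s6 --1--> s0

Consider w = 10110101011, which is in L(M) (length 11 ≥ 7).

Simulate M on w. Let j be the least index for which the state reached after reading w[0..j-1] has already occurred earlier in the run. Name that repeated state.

State sequence: s0 -1-> s1 -0-> s2 -1-> s1 -1-> s6 -0-> s1 -1-> s6 -0-> s1 -1-> s6 -0-> s1 -1-> s6 -1-> s0
First repeat at step 3: s1 was already visited.

The earliest repeat is at step j = 3: M is in s1, which it already visited at step i = 1.

s1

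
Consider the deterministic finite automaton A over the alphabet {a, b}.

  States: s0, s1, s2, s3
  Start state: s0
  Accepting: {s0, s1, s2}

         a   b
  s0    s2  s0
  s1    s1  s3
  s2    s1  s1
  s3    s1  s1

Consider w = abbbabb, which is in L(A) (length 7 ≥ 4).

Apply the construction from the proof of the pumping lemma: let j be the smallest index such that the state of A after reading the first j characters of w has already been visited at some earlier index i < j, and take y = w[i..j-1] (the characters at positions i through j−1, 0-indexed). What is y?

bb

State sequence: s0 -a-> s2 -b-> s1 -b-> s3 -b-> s1 -a-> s1 -b-> s3 -b-> s1
First repeat at step 4: s1 was already visited.

So i = 2, j = 4, giving x = w[0:2] = ab, y = w[2:4] = bb, z = w[4:7] = abb.
Check: |xy| = 4 ≤ 4 and |y| = 2 ≥ 1. Reading y takes A from s1 back to s1, so every xyⁱz is accepted.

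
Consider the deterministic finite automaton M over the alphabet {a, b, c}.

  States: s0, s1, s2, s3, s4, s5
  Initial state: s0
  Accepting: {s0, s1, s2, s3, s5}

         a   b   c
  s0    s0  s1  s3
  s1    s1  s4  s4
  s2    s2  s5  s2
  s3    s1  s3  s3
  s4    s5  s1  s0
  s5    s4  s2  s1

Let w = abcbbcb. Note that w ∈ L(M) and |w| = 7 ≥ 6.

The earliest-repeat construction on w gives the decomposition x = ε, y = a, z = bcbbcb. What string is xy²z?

xy^2z = ε·a·a·bcbbcb = aabcbbcb.
Reading y = a takes M from s0 back to s0, so after x·y·y the machine is still in s0, and z then leads to the accepting state s1. Hence aabcbbcb ∈ L(M).

aabcbbcb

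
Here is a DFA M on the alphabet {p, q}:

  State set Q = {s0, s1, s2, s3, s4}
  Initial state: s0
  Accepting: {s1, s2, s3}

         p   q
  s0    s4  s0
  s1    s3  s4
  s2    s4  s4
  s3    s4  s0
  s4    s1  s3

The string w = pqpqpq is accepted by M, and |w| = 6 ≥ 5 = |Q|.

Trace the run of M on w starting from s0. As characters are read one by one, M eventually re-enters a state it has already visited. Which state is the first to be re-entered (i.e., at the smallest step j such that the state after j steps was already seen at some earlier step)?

Run of M on w = p q p q p q:
  step 0: s0  (start)
  step 1: s4  (read p: s0→s4)
  step 2: s3  (read q: s4→s3)
  step 3: s4  (read p: s3→s4)   ← first repeat (s4 seen earlier)
  step 4: s3  (read q: s4→s3)
  step 5: s4  (read p: s3→s4)
  step 6: s3  (read q: s4→s3)

The earliest repeat is at step j = 3: M is in s4, which it already visited at step i = 1.

s4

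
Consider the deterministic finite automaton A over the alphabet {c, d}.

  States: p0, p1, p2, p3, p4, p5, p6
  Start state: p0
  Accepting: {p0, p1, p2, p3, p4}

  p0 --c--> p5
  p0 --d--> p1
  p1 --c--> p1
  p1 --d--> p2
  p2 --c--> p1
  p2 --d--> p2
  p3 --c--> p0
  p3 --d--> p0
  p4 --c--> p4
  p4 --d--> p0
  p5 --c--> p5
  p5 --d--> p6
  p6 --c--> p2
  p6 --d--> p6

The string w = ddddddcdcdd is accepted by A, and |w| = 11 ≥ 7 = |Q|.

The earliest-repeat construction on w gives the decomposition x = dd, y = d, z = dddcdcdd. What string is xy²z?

xy^2z = dd·d·d·dddcdcdd = dddddddcdcdd.
Reading y = d takes A from p2 back to p2, so after x·y·y the machine is still in p2, and z then leads to the accepting state p2. Hence dddddddcdcdd ∈ L(A).

dddddddcdcdd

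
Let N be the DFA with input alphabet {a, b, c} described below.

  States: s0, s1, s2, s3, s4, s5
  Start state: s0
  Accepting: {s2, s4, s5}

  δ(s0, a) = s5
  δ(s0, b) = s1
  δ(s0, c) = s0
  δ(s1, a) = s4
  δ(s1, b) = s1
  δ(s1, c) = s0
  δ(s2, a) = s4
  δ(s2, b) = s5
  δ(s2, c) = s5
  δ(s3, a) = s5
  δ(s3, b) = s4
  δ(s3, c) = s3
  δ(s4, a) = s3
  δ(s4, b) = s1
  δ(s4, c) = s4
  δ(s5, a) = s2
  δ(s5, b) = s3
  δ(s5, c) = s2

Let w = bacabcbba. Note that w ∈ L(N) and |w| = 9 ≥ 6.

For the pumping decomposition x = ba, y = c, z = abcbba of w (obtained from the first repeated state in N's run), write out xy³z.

xy^3z = ba·c·c·c·abcbba = bacccabcbba.
Reading y = c takes N from s4 back to s4, so after x·y·y·y the machine is still in s4, and z then leads to the accepting state s4. Hence bacccabcbba ∈ L(N).

bacccabcbba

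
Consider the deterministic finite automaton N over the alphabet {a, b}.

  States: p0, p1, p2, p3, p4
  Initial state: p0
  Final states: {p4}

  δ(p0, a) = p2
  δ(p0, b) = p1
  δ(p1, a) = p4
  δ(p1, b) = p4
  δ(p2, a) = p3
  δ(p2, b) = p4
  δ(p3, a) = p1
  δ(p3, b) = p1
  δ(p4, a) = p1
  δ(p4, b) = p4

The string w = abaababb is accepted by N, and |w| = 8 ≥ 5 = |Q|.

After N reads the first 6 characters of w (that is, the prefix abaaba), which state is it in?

Run of N on the first 6 characters of w = a b a a b a:
  step 0: p0  (start)
  step 1: p2  (read a: p0→p2)
  step 2: p4  (read b: p2→p4)
  step 3: p1  (read a: p4→p1)
  step 4: p4  (read a: p1→p4)
  step 5: p4  (read b: p4→p4)
  step 6: p1  (read a: p4→p1)

After reading 6 characters, N is in state p1.

p1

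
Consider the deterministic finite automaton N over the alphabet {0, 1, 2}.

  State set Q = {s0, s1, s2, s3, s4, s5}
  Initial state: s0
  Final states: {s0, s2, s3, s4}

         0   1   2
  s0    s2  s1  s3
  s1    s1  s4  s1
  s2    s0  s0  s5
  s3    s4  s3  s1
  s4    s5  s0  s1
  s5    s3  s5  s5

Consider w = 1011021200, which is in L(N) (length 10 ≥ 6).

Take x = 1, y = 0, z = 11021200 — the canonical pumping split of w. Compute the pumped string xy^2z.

10011021200

xy^2z = 1·0·0·11021200 = 10011021200.
Reading y = 0 takes N from s1 back to s1, so after x·y·y the machine is still in s1, and z then leads to the accepting state s4. Hence 10011021200 ∈ L(N).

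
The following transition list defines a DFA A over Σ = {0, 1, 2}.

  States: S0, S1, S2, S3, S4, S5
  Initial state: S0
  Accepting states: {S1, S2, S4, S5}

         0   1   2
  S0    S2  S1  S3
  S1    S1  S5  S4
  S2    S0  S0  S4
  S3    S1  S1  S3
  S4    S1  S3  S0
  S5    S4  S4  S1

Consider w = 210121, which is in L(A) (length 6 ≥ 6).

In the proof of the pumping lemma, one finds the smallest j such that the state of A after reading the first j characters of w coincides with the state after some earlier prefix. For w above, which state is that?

S1

State sequence: S0 -2-> S3 -1-> S1 -0-> S1 -1-> S5 -2-> S1 -1-> S5
First repeat at step 3: S1 was already visited.

The earliest repeat is at step j = 3: A is in S1, which it already visited at step i = 2.
Since A has 6 states, any run of length ≥ 6 visits 6+1 states, so by pigeonhole some state repeats within the first 6 steps — that repeat gives the pumpable loop.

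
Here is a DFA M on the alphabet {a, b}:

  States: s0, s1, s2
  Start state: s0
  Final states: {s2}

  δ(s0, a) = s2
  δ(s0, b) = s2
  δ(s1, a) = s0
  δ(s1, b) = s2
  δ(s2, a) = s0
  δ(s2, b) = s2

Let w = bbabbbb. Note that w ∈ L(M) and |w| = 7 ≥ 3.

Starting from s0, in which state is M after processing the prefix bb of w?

State sequence: s0 -b-> s2 -b-> s2

After reading 2 characters, M is in state s2.
(This kind of state-tracing is the core of the pumping-lemma construction: with 3 states, pigeonhole forces a repeat within the first 3 steps.)

s2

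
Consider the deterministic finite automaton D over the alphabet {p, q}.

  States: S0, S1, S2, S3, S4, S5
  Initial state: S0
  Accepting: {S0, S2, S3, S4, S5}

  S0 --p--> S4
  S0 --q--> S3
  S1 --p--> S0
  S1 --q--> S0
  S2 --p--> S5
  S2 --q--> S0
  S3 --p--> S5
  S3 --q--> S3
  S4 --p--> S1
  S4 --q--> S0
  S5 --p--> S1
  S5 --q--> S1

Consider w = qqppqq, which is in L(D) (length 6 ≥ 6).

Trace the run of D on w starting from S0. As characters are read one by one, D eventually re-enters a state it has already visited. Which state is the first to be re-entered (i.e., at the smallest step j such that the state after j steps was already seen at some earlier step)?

Run of D on w = q q p p q q:
  step 0: S0  (start)
  step 1: S3  (read q: S0→S3)
  step 2: S3  (read q: S3→S3)   ← first repeat (S3 seen earlier)
  step 3: S5  (read p: S3→S5)
  step 4: S1  (read p: S5→S1)
  step 5: S0  (read q: S1→S0)
  step 6: S3  (read q: S0→S3)

The earliest repeat is at step j = 2: D is in S3, which it already visited at step i = 1.
The DFA has 6 states, so the proof of the pumping lemma guarantees a repeated state among the first 6+1 visited; the segment between the two visits is the pumpable y.

S3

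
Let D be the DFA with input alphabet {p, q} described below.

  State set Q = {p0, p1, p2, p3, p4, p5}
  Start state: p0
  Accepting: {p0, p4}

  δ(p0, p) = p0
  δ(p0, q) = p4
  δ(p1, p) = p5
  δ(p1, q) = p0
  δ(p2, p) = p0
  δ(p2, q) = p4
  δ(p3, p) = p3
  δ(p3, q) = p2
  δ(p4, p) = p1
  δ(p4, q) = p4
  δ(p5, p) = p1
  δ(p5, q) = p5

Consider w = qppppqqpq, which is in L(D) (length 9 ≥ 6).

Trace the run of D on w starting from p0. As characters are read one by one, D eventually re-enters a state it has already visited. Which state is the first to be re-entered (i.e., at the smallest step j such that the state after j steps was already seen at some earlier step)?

State sequence: p0 -q-> p4 -p-> p1 -p-> p5 -p-> p1 -p-> p5 -q-> p5 -q-> p5 -p-> p1 -q-> p0
First repeat at step 4: p1 was already visited.

The earliest repeat is at step j = 4: D is in p1, which it already visited at step i = 2.
Pumping length from the standard proof: p = 6 (the number of states). The repeated state found above gives |xy| = j ≤ 6 and |y| = j − i ≥ 1.

p1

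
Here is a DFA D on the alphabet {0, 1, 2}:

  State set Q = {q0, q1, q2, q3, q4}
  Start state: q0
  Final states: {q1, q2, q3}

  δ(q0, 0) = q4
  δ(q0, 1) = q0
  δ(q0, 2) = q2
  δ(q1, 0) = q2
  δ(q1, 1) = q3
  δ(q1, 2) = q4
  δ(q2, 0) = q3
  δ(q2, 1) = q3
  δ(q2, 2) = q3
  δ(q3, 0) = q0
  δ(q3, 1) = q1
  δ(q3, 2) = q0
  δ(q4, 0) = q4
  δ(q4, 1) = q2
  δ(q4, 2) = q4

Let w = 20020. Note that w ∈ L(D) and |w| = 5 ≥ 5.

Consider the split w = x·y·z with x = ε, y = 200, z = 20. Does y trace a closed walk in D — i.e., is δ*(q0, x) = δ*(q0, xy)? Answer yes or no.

yes

State sequence: q0 -2-> q2 -0-> q3 -0-> q0

After x (step 0): q0. After xy (step 3): q0.
They match, so y = 200 drives D around a cycle from q0 back to itself; pumping y any number of times keeps D in q0 before reading z, and xyⁱz ∈ L(D) for every i ≥ 0.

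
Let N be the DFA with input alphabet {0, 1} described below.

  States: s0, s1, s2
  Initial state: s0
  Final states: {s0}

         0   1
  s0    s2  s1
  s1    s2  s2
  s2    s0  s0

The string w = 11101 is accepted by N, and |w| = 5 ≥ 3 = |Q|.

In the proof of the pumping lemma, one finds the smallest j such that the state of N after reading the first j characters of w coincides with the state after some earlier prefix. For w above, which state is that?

s0

State sequence: s0 -1-> s1 -1-> s2 -1-> s0 -0-> s2 -1-> s0
First repeat at step 3: s0 was already visited.

The earliest repeat is at step j = 3: N is in s0, which it already visited at step i = 0.
With |Q| = 3, pigeonhole forces a state repeat no later than step 3; the substring read between the first and second visits to that state can be pumped.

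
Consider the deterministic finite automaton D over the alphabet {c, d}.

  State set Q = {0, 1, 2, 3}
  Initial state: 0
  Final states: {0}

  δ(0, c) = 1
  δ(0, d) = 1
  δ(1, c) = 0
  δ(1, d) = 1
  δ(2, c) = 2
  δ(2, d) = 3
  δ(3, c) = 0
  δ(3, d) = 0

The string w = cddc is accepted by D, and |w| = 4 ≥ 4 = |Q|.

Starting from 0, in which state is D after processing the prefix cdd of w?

Run of D on the first 3 characters of w = c d d:
  step 0: 0  (start)
  step 1: 1  (read c: 0→1)
  step 2: 1  (read d: 1→1)
  step 3: 1  (read d: 1→1)

After reading 3 characters, D is in state 1.
(This kind of state-tracing is the core of the pumping-lemma construction: with 4 states, pigeonhole forces a repeat within the first 4 steps.)

1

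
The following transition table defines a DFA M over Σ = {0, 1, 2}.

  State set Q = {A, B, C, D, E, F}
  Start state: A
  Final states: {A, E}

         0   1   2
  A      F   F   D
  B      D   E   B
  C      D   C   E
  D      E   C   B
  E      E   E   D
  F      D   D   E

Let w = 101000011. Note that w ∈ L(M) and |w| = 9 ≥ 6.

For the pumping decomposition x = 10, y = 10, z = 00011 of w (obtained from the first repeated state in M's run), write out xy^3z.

xy^3z = 10·10·10·10·00011 = 1010101000011.
Reading y = 10 takes M from D back to D, so after x·y·y·y the machine is still in D, and z then leads to the accepting state E. Hence 1010101000011 ∈ L(M).

1010101000011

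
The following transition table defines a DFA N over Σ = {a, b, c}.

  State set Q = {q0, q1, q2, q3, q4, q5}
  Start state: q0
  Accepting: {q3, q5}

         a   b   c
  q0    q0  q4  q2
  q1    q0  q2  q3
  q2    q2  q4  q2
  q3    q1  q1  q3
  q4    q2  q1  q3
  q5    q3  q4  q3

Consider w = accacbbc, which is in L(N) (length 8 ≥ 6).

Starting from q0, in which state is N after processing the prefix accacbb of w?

Run of N on the first 7 characters of w = a c c a c b b:
  step 0: q0  (start)
  step 1: q0  (read a: q0→q0)
  step 2: q2  (read c: q0→q2)
  step 3: q2  (read c: q2→q2)
  step 4: q2  (read a: q2→q2)
  step 5: q2  (read c: q2→q2)
  step 6: q4  (read b: q2→q4)
  step 7: q1  (read b: q4→q1)

After reading 7 characters, N is in state q1.
(This kind of state-tracing is the core of the pumping-lemma construction: with 6 states, pigeonhole forces a repeat within the first 6 steps.)

q1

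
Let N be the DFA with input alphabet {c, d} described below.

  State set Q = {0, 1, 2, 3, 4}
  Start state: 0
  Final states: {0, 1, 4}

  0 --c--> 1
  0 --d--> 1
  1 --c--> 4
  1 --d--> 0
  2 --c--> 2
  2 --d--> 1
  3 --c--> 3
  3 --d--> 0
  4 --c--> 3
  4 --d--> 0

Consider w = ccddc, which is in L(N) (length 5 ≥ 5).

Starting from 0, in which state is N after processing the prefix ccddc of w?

4

State sequence: 0 -c-> 1 -c-> 4 -d-> 0 -d-> 1 -c-> 4

After reading 5 characters, N is in state 4.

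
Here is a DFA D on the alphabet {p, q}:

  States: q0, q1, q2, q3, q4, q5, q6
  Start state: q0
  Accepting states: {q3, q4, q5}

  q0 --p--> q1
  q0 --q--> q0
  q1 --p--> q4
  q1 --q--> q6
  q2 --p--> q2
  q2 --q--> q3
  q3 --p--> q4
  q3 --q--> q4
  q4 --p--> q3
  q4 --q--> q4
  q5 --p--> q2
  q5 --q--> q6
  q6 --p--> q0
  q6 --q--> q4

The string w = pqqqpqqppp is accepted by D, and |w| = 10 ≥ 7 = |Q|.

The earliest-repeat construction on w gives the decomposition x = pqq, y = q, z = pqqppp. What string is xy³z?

pqqqqqpqqppp

xy^3z = pqq·q·q·q·pqqppp = pqqqqqpqqppp.
Reading y = q takes D from q4 back to q4, so after x·y·y·y the machine is still in q4, and z then leads to the accepting state q3. Hence pqqqqqpqqppp ∈ L(D).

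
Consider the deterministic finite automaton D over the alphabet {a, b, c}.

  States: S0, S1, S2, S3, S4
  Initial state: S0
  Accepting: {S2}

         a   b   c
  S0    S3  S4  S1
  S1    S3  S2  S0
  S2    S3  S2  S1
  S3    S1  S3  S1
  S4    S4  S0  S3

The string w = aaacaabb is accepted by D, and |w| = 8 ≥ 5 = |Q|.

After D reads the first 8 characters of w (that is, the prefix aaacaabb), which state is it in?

Run of D on the first 8 characters of w = a a a c a a b b:
  step 0: S0  (start)
  step 1: S3  (read a: S0→S3)
  step 2: S1  (read a: S3→S1)
  step 3: S3  (read a: S1→S3)
  step 4: S1  (read c: S3→S1)
  step 5: S3  (read a: S1→S3)
  step 6: S1  (read a: S3→S1)
  step 7: S2  (read b: S1→S2)
  step 8: S2  (read b: S2→S2)

After reading 8 characters, D is in state S2.
(This kind of state-tracing is the core of the pumping-lemma construction: with 5 states, pigeonhole forces a repeat within the first 5 steps.)

S2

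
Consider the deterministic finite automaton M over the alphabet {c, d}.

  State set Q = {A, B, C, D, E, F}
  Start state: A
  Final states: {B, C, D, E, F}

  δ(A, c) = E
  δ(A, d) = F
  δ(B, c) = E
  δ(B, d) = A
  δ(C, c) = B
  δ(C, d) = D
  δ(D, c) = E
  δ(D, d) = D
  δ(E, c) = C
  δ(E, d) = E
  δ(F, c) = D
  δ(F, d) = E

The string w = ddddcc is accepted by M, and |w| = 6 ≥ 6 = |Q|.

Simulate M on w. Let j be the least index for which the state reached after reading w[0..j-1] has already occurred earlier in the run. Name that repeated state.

E

Run of M on w = d d d d c c:
  step 0: A  (start)
  step 1: F  (read d: A→F)
  step 2: E  (read d: F→E)
  step 3: E  (read d: E→E)   ← first repeat (E seen earlier)
  step 4: E  (read d: E→E)
  step 5: C  (read c: E→C)
  step 6: B  (read c: C→B)

The earliest repeat is at step j = 3: M is in E, which it already visited at step i = 2.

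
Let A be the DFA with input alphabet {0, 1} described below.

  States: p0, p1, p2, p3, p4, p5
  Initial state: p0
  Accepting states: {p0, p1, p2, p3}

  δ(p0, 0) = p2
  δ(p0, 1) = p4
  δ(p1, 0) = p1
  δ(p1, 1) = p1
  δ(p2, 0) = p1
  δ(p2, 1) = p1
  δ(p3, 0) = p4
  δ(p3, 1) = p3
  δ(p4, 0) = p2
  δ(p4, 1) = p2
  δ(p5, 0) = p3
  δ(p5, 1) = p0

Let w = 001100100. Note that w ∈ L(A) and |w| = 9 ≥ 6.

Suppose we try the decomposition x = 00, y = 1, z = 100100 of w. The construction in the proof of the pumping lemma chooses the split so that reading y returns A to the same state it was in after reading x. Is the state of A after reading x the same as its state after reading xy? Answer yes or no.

yes

Run of A on the first 3 characters of w = 0 0 1:
  step 0: p0  (start)
  step 1: p2  (read 0: p0→p2)
  step 2: p1  (read 0: p2→p1)
  step 3: p1  (read 1: p1→p1)

After x (step 2): p1. After xy (step 3): p1.
They match, so y = 1 drives A around a cycle from p1 back to itself; pumping y any number of times keeps A in p1 before reading z, and xyⁱz ∈ L(A) for every i ≥ 0.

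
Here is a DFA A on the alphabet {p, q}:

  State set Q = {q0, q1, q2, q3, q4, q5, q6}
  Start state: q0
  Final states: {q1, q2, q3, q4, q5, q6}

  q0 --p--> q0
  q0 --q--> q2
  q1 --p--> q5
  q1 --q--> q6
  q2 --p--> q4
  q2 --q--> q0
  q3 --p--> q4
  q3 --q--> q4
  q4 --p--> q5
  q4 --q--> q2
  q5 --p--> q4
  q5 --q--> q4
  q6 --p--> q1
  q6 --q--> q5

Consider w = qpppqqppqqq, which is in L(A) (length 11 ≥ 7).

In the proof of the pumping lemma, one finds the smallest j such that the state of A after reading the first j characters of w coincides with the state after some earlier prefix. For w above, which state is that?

q4

State sequence: q0 -q-> q2 -p-> q4 -p-> q5 -p-> q4 -q-> q2 -q-> q0 -p-> q0 -p-> q0 -q-> q2 -q-> q0 -q-> q2
First repeat at step 4: q4 was already visited.

The earliest repeat is at step j = 4: A is in q4, which it already visited at step i = 2.
The DFA has 7 states, so the proof of the pumping lemma guarantees a repeated state among the first 7+1 visited; the segment between the two visits is the pumpable y.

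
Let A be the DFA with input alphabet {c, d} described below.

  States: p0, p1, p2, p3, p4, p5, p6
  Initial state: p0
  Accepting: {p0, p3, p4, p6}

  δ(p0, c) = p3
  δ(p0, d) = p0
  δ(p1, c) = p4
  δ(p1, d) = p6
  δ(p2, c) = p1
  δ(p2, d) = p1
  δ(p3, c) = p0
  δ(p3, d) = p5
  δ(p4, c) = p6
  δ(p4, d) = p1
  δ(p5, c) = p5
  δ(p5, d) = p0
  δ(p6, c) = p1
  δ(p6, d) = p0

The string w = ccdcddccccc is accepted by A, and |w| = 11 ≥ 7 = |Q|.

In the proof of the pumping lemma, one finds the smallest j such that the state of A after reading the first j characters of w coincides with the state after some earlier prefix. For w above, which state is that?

Run of A on w = c c d c d d c c c c c:
  step 0: p0  (start)
  step 1: p3  (read c: p0→p3)
  step 2: p0  (read c: p3→p0)   ← first repeat (p0 seen earlier)
  step 3: p0  (read d: p0→p0)
  step 4: p3  (read c: p0→p3)
  step 5: p5  (read d: p3→p5)
  step 6: p0  (read d: p5→p0)
  step 7: p3  (read c: p0→p3)
  step 8: p0  (read c: p3→p0)
  step 9: p3  (read c: p0→p3)
  step 10: p0  (read c: p3→p0)
  step 11: p3  (read c: p0→p3)

The earliest repeat is at step j = 2: A is in p0, which it already visited at step i = 0.

p0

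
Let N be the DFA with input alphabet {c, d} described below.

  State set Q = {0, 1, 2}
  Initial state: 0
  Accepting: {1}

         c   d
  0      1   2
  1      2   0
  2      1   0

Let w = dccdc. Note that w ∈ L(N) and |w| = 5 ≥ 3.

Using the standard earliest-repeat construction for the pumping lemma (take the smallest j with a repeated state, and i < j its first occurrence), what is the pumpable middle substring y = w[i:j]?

cc

Run of N on w = d c c d c:
  step 0: 0  (start)
  step 1: 2  (read d: 0→2)
  step 2: 1  (read c: 2→1)
  step 3: 2  (read c: 1→2)   ← first repeat (2 seen earlier)
  step 4: 0  (read d: 2→0)
  step 5: 1  (read c: 0→1)

So i = 1, j = 3, giving x = w[0:1] = d, y = w[1:3] = cc, z = w[3:5] = dc.
Check: |xy| = 3 ≤ 3 and |y| = 2 ≥ 1. Reading y takes N from 2 back to 2, so every xyⁱz is accepted.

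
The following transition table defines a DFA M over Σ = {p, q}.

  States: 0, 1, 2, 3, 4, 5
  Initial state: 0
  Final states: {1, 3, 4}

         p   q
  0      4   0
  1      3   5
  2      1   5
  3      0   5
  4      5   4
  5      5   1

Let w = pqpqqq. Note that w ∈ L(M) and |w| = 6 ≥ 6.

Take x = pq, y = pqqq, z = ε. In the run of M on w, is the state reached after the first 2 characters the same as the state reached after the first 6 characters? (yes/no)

no

Run of M on the first 6 characters of w = p q p q q q:
  step 0: 0  (start)
  step 1: 4  (read p: 0→4)
  step 2: 4  (read q: 4→4)
  step 3: 5  (read p: 4→5)
  step 4: 1  (read q: 5→1)
  step 5: 5  (read q: 1→5)
  step 6: 1  (read q: 5→1)

After x (step 2): 4. After xy (step 6): 1.
They differ (4 ≠ 1), so y is not a cycle from the state after x; this split is not the one the pumping-lemma construction produces, and pumping y need not keep the string in L(M).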